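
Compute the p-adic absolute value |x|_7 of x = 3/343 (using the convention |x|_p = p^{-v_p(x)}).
|3/343|_7 = 343

Step 1 — compute v_7(x) by factoring powers of 7 out of the numerator and denominator: v_7(3/343) = -3. Step 2 — apply |x|_p = p^{-v_p(x)} = 7^{3} = 343.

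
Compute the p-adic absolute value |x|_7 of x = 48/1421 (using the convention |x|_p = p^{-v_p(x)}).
|48/1421|_7 = 49

Step 1 — compute v_7(x) by factoring powers of 7 out of the numerator and denominator: v_7(48/1421) = -2. Step 2 — apply |x|_p = p^{-v_p(x)} = 7^{2} = 49.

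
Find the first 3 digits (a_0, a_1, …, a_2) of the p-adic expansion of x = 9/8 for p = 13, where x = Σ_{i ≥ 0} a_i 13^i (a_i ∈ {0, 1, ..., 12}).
(a_0, …, a_2) = (6, 11, 4)

v_13(9/8) = 0 (numerator and denominator both coprime to 13), so x ∈ ℤ_13^×. Compute digits iteratively via a_i = x_i mod 13, x_{i+1} = (x_i − a_i)/13, with x_0 = x:
  x_0 = 9/8;  a_0 = 6;  x_1 = (x_0 − 6)/13 = -3/8
  x_1 = -3/8;  a_1 = 11;  x_2 = (x_1 − 11)/13 = -7/8
  x_2 = -7/8;  a_2 = 4;  x_3 = (x_2 − 4)/13 = -3/8
Digits: (6, 11, 4).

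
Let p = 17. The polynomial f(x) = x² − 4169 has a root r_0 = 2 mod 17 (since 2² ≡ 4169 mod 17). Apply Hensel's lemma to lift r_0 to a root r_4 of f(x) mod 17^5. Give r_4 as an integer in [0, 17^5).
r_4 = 1127204 (mod 1419857)

Hensel's recurrence: r_{i+1} = r_i − f(r_i)·(f′(r_i))^{-1} mod 17^{i+2}, with f′(x) = 2x. Iterate:
  r_0 = 2 (mod 17)
  r_1 = 104 (mod 289)
  r_2 = 2127 (mod 4913)
  r_3 = 41431 (mod 83521)
  r_4 = 1127204 (mod 1419857)
Final: r_4 = 1127204, and one checks f(r_4) ≡ 0 mod 17^5.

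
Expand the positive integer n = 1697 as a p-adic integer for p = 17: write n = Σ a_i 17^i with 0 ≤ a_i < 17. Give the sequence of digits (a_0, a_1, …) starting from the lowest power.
(a_0, a_1, …) = (14, 14, 5)

Repeated division by 17 gives the digits low-to-high: 1697 = 14 + 14·17^1 + 5·17^2. Digit sequence: (14, 14, 5).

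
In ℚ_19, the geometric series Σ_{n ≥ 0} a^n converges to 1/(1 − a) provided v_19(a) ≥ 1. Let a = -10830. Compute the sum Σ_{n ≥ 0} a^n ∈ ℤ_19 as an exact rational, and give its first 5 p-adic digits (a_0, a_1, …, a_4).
Σ a^n = 1/(1 − a) = 1/10831;  first 5 digits = (1, 0, 8, 17, 6)

v_19(a) = 2 ≥ 1, so the series converges in ℤ_19 to 1/(1 − a) = 1/(1 − (-10830)) = 1/10831. Expand this rational in ℤ_19: compute digits iteratively via d_i = x_i mod 19, x_{i+1} = (x_i − d_i)/19. The first 5 digits are (1, 0, 8, 17, 6).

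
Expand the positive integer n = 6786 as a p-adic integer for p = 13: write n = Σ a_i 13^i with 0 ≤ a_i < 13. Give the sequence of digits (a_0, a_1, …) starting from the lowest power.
(a_0, a_1, …) = (0, 2, 1, 3)

Repeated division by 13 gives the digits low-to-high: 6786 = 2·13^1 + 1·13^2 + 3·13^3. Digit sequence: (0, 2, 1, 3).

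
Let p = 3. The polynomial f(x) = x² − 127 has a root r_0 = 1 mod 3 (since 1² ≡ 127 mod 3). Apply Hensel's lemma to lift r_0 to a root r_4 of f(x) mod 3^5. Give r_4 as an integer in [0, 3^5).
r_4 = 145 (mod 243)

Hensel's recurrence: r_{i+1} = r_i − f(r_i)·(f′(r_i))^{-1} mod 3^{i+2}, with f′(x) = 2x. Iterate:
  r_0 = 1 (mod 3)
  r_1 = 1 (mod 9)
  r_2 = 10 (mod 27)
  r_3 = 64 (mod 81)
  r_4 = 145 (mod 243)
Final: r_4 = 145, and one checks f(r_4) ≡ 0 mod 3^5.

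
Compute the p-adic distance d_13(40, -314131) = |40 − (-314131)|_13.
d_13(40, -314131) = 1/28561

Step 1 — x − y = 40 − (-314131) = 314171. Step 2 — v_13(314171) = 4 (factor: 314171 = (13^4 · 11); the sign does not affect v_p). Step 3 — |x − y|_13 = 13^{-4} = 1/28561.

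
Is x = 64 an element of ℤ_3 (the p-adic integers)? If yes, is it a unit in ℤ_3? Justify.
x ∈ ℤ_3^× (unit); v_3(x) = 0

ℤ_3 = {x ∈ ℚ_3 : v_3(x) ≥ 0} and ℤ_3^× = {x ∈ ℤ_3 : v_3(x) = 0}. Here v_3(64) = v_3(num) − v_3(den) = 0; compare against these criteria.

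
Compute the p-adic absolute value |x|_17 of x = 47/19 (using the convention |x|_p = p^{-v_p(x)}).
|47/19|_17 = 1

Step 1 — compute v_17(x) by factoring powers of 17 out of the numerator and denominator: v_17(47/19) = 0. Step 2 — apply |x|_p = p^{-v_p(x)} = 17^{0} = 1.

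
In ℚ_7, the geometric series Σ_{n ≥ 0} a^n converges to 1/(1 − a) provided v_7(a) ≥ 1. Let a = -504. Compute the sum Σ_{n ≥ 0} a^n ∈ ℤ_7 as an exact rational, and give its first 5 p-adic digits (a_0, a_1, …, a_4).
Σ a^n = 1/(1 − a) = 1/505;  first 5 digits = (1, 5, 0, 3, 0)

v_7(a) = 1 ≥ 1, so the series converges in ℤ_7 to 1/(1 − a) = 1/(1 − (-504)) = 1/505. Expand this rational in ℤ_7: compute digits iteratively via d_i = x_i mod 7, x_{i+1} = (x_i − d_i)/7. The first 5 digits are (1, 5, 0, 3, 0).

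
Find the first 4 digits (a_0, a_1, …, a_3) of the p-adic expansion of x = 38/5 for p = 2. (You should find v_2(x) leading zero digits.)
(a_0, …, a_3) = (0, 1, 1, 1)

v_2(38/5) = 1, so a_0 = ... = a_0 = 0. Factor out: x = 2^1 · u with u = 19/5 a unit in ℤ_2. Expand u iteratively via a_{v+i} = u_i mod 2, u_{i+1} = (u_i − a_{v+i})/2:
  u_0 = 19/5;  a_1 = 1;  u_1 = (u_0 − 1)/2 = 7/5
  u_1 = 7/5;  a_2 = 1;  u_2 = (u_1 − 1)/2 = 1/5
  u_2 = 1/5;  a_3 = 1;  u_3 = (u_2 − 1)/2 = -2/5
Digits: (0, 1, 1, 1).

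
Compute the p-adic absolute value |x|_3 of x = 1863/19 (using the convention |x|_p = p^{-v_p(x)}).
|1863/19|_3 = 1/81

Step 1 — compute v_3(x) by factoring powers of 3 out of the numerator and denominator: v_3(1863/19) = 4. Step 2 — apply |x|_p = p^{-v_p(x)} = 3^{-4} = 1/81.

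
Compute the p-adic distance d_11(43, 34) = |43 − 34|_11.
d_11(43, 34) = 1

Step 1 — x − y = 43 − 34 = 9. Step 2 — v_11(9) = 0 (factor: 9 = (11^0 · 9); the sign does not affect v_p). Step 3 — |x − y|_11 = 11^{0} = 1.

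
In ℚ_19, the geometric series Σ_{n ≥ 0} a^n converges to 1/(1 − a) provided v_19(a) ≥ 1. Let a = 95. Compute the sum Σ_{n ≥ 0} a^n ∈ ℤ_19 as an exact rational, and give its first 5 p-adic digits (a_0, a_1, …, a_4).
Σ a^n = 1/(1 − a) = -1/94;  first 5 digits = (1, 5, 6, 12, 4)

v_19(a) = 1 ≥ 1, so the series converges in ℤ_19 to 1/(1 − a) = 1/(1 − 95) = -1/94. Expand this rational in ℤ_19: compute digits iteratively via d_i = x_i mod 19, x_{i+1} = (x_i − d_i)/19. The first 5 digits are (1, 5, 6, 12, 4).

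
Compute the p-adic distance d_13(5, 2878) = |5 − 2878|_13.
d_13(5, 2878) = 1/169

Step 1 — x − y = 5 − 2878 = -2873. Step 2 — v_13(-2873) = 2 (factor: -2873 = −(13^2 · 17); the sign does not affect v_p). Step 3 — |x − y|_13 = 13^{-2} = 1/169.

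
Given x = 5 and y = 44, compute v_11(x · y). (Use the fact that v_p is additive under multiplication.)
v_11(220) = 1

v_p(x) = 0 (factor: 5 = 11^0 · 5); v_p(y) = 1 (factor: 44 = 11^1 · 4). Additivity: v_p(xy) = v_p(x) + v_p(y) = 0 + 1 = 1. (Direct check: xy = 220 = 11^1 · (20).)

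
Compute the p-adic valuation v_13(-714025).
v_13(-714025) = 4

v_13(n) is the largest exponent k such that 13^k divides n. Factor out: -714025 = -13^4 · 25. (Sign doesn't affect v_p.) So v_13(-714025) = 4.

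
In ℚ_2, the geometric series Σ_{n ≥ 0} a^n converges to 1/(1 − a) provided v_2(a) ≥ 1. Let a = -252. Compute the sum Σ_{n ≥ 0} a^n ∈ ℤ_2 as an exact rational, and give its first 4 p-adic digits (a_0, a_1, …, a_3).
Σ a^n = 1/(1 − a) = 1/253;  first 4 digits = (1, 0, 1, 0)

v_2(a) = 2 ≥ 1, so the series converges in ℤ_2 to 1/(1 − a) = 1/(1 − (-252)) = 1/253. Expand this rational in ℤ_2: compute digits iteratively via d_i = x_i mod 2, x_{i+1} = (x_i − d_i)/2. The first 4 digits are (1, 0, 1, 0).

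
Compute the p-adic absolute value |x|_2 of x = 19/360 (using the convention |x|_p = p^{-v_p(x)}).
|19/360|_2 = 8

Step 1 — compute v_2(x) by factoring powers of 2 out of the numerator and denominator: v_2(19/360) = -3. Step 2 — apply |x|_p = p^{-v_p(x)} = 2^{3} = 8.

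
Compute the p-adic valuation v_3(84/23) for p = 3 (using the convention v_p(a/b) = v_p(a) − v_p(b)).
v_3(84/23) = 1

Factor powers of 3 from the numerator and denominator of the reduced fraction: 84 = 3^1 · 28 and 23 = 3^0 · 23. Apply v_p(a/b) = v_p(a) − v_p(b): v_3(84/23) = 1 − 0 = 1.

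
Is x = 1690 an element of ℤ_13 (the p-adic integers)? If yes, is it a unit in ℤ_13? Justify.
x ∈ ℤ_13 but not a unit; v_13(x) = 2 > 0

ℤ_13 = {x ∈ ℚ_13 : v_13(x) ≥ 0} and ℤ_13^× = {x ∈ ℤ_13 : v_13(x) = 0}. Here v_13(1690) = v_13(num) − v_13(den) = 2; compare against these criteria.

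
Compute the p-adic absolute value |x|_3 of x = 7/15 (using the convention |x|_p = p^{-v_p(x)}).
|7/15|_3 = 3

Step 1 — compute v_3(x) by factoring powers of 3 out of the numerator and denominator: v_3(7/15) = -1. Step 2 — apply |x|_p = p^{-v_p(x)} = 3^{1} = 3.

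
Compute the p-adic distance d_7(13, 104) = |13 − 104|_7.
d_7(13, 104) = 1/7

Step 1 — x − y = 13 − 104 = -91. Step 2 — v_7(-91) = 1 (factor: -91 = −(7^1 · 13); the sign does not affect v_p). Step 3 — |x − y|_7 = 7^{-1} = 1/7.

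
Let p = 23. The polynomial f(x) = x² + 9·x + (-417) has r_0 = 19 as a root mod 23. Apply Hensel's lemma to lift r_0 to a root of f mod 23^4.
r_3 = 210975 (mod 279841)

Hensel: r_{i+1} = r_i − f(r_i)·(f′(r_i))^{-1} mod 23^{i+2}, f′(x) = 2x + 9. Iterate:
  r_0 = 19 (mod 23)
  r_1 = 433 (mod 529)
  r_2 = 4136 (mod 12167)
  r_3 = 210975 (mod 279841)
Final: r = 210975 satisfies f(r) ≡ 0 mod 23^4.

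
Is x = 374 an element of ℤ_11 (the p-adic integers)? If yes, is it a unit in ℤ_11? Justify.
x ∈ ℤ_11 but not a unit; v_11(x) = 1 > 0

ℤ_11 = {x ∈ ℚ_11 : v_11(x) ≥ 0} and ℤ_11^× = {x ∈ ℤ_11 : v_11(x) = 0}. Here v_11(374) = v_11(num) − v_11(den) = 1; compare against these criteria.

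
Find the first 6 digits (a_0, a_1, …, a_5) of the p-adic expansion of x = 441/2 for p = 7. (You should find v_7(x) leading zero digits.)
(a_0, …, a_5) = (0, 0, 1, 4, 3, 3)

v_7(441/2) = 2, so a_0 = ... = a_1 = 0. Factor out: x = 7^2 · u with u = 9/2 a unit in ℤ_7. Expand u iteratively via a_{v+i} = u_i mod 7, u_{i+1} = (u_i − a_{v+i})/7:
  u_0 = 9/2;  a_2 = 1;  u_1 = (u_0 − 1)/7 = 1/2
  u_1 = 1/2;  a_3 = 4;  u_2 = (u_1 − 4)/7 = -1/2
  u_2 = -1/2;  a_4 = 3;  u_3 = (u_2 − 3)/7 = -1/2
  u_3 = -1/2;  a_5 = 3;  u_4 = (u_3 − 3)/7 = -1/2
Digits: (0, 0, 1, 4, 3, 3).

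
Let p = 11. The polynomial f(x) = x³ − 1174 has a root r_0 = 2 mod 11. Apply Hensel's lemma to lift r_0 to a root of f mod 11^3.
r_2 = 684 (mod 1331)

Hensel: r_{i+1} = r_i − f(r_i)/f′(r_i) mod 11^{i+2}, where f′(x) = 3x². Iterate:
  r_0 = 2 (mod 11)
  r_1 = 79 (mod 121)
  r_2 = 684 (mod 1331)
Final: r = 684 with f(r) ≡ 0 mod 11^3.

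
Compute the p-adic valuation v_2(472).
v_2(472) = 3

v_2(n) is the largest exponent k such that 2^k divides n. Factor out: 472 = 2^3 · 59. (Sign doesn't affect v_p.) So v_2(472) = 3.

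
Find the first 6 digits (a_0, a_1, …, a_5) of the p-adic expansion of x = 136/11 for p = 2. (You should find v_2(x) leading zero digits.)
(a_0, …, a_5) = (0, 0, 0, 1, 1, 0)

v_2(136/11) = 3, so a_0 = ... = a_2 = 0. Factor out: x = 2^3 · u with u = 17/11 a unit in ℤ_2. Expand u iteratively via a_{v+i} = u_i mod 2, u_{i+1} = (u_i − a_{v+i})/2:
  u_0 = 17/11;  a_3 = 1;  u_1 = (u_0 − 1)/2 = 3/11
  u_1 = 3/11;  a_4 = 1;  u_2 = (u_1 − 1)/2 = -4/11
  u_2 = -4/11;  a_5 = 0;  u_3 = (u_2 − 0)/2 = -2/11
Digits: (0, 0, 0, 1, 1, 0).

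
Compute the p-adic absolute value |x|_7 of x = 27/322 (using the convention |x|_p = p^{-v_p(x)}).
|27/322|_7 = 7

Step 1 — compute v_7(x) by factoring powers of 7 out of the numerator and denominator: v_7(27/322) = -1. Step 2 — apply |x|_p = p^{-v_p(x)} = 7^{1} = 7.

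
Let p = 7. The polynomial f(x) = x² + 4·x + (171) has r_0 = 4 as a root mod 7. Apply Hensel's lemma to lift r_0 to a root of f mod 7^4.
r_3 = 2237 (mod 2401)

Hensel: r_{i+1} = r_i − f(r_i)·(f′(r_i))^{-1} mod 7^{i+2}, f′(x) = 2x + 4. Iterate:
  r_0 = 4 (mod 7)
  r_1 = 32 (mod 49)
  r_2 = 179 (mod 343)
  r_3 = 2237 (mod 2401)
Final: r = 2237 satisfies f(r) ≡ 0 mod 7^4.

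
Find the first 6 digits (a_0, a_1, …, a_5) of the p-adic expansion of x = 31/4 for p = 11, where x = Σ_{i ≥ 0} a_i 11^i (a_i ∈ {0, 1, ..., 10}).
(a_0, …, a_5) = (5, 3, 8, 2, 8, 2)

v_11(31/4) = 0 (numerator and denominator both coprime to 11), so x ∈ ℤ_11^×. Compute digits iteratively via a_i = x_i mod 11, x_{i+1} = (x_i − a_i)/11, with x_0 = x:
  x_0 = 31/4;  a_0 = 5;  x_1 = (x_0 − 5)/11 = 1/4
  x_1 = 1/4;  a_1 = 3;  x_2 = (x_1 − 3)/11 = -1/4
  x_2 = -1/4;  a_2 = 8;  x_3 = (x_2 − 8)/11 = -3/4
  x_3 = -3/4;  a_3 = 2;  x_4 = (x_3 − 2)/11 = -1/4
  x_4 = -1/4;  a_4 = 8;  x_5 = (x_4 − 8)/11 = -3/4
  x_5 = -3/4;  a_5 = 2;  x_6 = (x_5 − 2)/11 = -1/4
Digits: (5, 3, 8, 2, 8, 2).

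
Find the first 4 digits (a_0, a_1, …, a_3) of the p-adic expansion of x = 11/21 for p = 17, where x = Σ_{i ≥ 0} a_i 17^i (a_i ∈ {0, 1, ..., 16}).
(a_0, …, a_3) = (7, 15, 8, 10)

v_17(11/21) = 0 (numerator and denominator both coprime to 17), so x ∈ ℤ_17^×. Compute digits iteratively via a_i = x_i mod 17, x_{i+1} = (x_i − a_i)/17, with x_0 = x:
  x_0 = 11/21;  a_0 = 7;  x_1 = (x_0 − 7)/17 = -8/21
  x_1 = -8/21;  a_1 = 15;  x_2 = (x_1 − 15)/17 = -19/21
  x_2 = -19/21;  a_2 = 8;  x_3 = (x_2 − 8)/17 = -11/21
  x_3 = -11/21;  a_3 = 10;  x_4 = (x_3 − 10)/17 = -13/21
Digits: (7, 15, 8, 10).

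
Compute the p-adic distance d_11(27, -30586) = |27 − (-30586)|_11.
d_11(27, -30586) = 1/1331

Step 1 — x − y = 27 − (-30586) = 30613. Step 2 — v_11(30613) = 3 (factor: 30613 = (11^3 · 23); the sign does not affect v_p). Step 3 — |x − y|_11 = 11^{-3} = 1/1331.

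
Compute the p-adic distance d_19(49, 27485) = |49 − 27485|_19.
d_19(49, 27485) = 1/6859

Step 1 — x − y = 49 − 27485 = -27436. Step 2 — v_19(-27436) = 3 (factor: -27436 = −(19^3 · 4); the sign does not affect v_p). Step 3 — |x − y|_19 = 19^{-3} = 1/6859.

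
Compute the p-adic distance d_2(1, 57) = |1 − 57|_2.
d_2(1, 57) = 1/8

Step 1 — x − y = 1 − 57 = -56. Step 2 — v_2(-56) = 3 (factor: -56 = −(2^3 · 7); the sign does not affect v_p). Step 3 — |x − y|_2 = 2^{-3} = 1/8.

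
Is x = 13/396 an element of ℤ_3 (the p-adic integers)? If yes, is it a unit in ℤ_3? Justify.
x ∉ ℤ_3 (v_3(x) = -2 < 0)

ℤ_3 = {x ∈ ℚ_3 : v_3(x) ≥ 0} and ℤ_3^× = {x ∈ ℤ_3 : v_3(x) = 0}. Here v_3(13/396) = v_3(num) − v_3(den) = -2; compare against these criteria.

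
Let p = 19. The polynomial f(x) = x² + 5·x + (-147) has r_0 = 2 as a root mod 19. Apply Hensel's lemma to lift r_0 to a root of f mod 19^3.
r_2 = 5873 (mod 6859)

Hensel: r_{i+1} = r_i − f(r_i)·(f′(r_i))^{-1} mod 19^{i+2}, f′(x) = 2x + 5. Iterate:
  r_0 = 2 (mod 19)
  r_1 = 97 (mod 361)
  r_2 = 5873 (mod 6859)
Final: r = 5873 satisfies f(r) ≡ 0 mod 19^3.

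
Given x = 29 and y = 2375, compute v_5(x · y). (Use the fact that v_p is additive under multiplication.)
v_5(68875) = 3

v_p(x) = 0 (factor: 29 = 5^0 · 29); v_p(y) = 3 (factor: 2375 = 5^3 · 19). Additivity: v_p(xy) = v_p(x) + v_p(y) = 0 + 3 = 3. (Direct check: xy = 68875 = 5^3 · (551).)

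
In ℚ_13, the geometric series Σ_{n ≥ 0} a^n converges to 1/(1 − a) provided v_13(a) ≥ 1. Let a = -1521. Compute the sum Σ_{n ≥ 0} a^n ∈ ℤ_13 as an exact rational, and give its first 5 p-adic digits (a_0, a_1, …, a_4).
Σ a^n = 1/(1 − a) = 1/1522;  first 5 digits = (1, 0, 4, 12, 2)

v_13(a) = 2 ≥ 1, so the series converges in ℤ_13 to 1/(1 − a) = 1/(1 − (-1521)) = 1/1522. Expand this rational in ℤ_13: compute digits iteratively via d_i = x_i mod 13, x_{i+1} = (x_i − d_i)/13. The first 5 digits are (1, 0, 4, 12, 2).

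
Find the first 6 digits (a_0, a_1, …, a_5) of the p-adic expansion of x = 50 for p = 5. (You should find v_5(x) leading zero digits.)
(a_0, …, a_5) = (0, 0, 2, 0, 0, 0)

v_5(50) = 2, so a_0 = ... = a_1 = 0. Factor out: x = 5^2 · u with u = 2 a unit in ℤ_5. Expand u iteratively via a_{v+i} = u_i mod 5, u_{i+1} = (u_i − a_{v+i})/5:
  u_0 = 2;  a_2 = 2;  u_1 = (u_0 − 2)/5 = 0
  u_1 = 0;  a_3 = 0;  u_2 = (u_1 − 0)/5 = 0
  u_2 = 0;  a_4 = 0;  u_3 = (u_2 − 0)/5 = 0
  u_3 = 0;  a_5 = 0;  u_4 = (u_3 − 0)/5 = 0
Digits: (0, 0, 2, 0, 0, 0).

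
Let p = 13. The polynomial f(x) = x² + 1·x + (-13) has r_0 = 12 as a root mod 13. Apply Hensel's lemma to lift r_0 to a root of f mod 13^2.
r_1 = 155 (mod 169)

Hensel: r_{i+1} = r_i − f(r_i)·(f′(r_i))^{-1} mod 13^{i+2}, f′(x) = 2x + 1. Iterate:
  r_0 = 12 (mod 13)
  r_1 = 155 (mod 169)
Final: r = 155 satisfies f(r) ≡ 0 mod 13^2.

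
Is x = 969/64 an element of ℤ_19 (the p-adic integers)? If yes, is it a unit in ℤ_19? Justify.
x ∈ ℤ_19 but not a unit; v_19(x) = 1 > 0

ℤ_19 = {x ∈ ℚ_19 : v_19(x) ≥ 0} and ℤ_19^× = {x ∈ ℤ_19 : v_19(x) = 0}. Here v_19(969/64) = v_19(num) − v_19(den) = 1; compare against these criteria.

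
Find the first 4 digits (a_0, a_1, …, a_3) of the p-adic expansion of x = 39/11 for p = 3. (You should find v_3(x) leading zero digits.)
(a_0, …, a_3) = (0, 2, 0, 1)

v_3(39/11) = 1, so a_0 = ... = a_0 = 0. Factor out: x = 3^1 · u with u = 13/11 a unit in ℤ_3. Expand u iteratively via a_{v+i} = u_i mod 3, u_{i+1} = (u_i − a_{v+i})/3:
  u_0 = 13/11;  a_1 = 2;  u_1 = (u_0 − 2)/3 = -3/11
  u_1 = -3/11;  a_2 = 0;  u_2 = (u_1 − 0)/3 = -1/11
  u_2 = -1/11;  a_3 = 1;  u_3 = (u_2 − 1)/3 = -4/11
Digits: (0, 2, 0, 1).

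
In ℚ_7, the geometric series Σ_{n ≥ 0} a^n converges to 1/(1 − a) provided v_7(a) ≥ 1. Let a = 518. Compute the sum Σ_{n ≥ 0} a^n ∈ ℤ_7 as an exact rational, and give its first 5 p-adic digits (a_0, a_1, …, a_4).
Σ a^n = 1/(1 − a) = -1/517;  first 5 digits = (1, 4, 5, 0, 3)

v_7(a) = 1 ≥ 1, so the series converges in ℤ_7 to 1/(1 − a) = 1/(1 − 518) = -1/517. Expand this rational in ℤ_7: compute digits iteratively via d_i = x_i mod 7, x_{i+1} = (x_i − d_i)/7. The first 5 digits are (1, 4, 5, 0, 3).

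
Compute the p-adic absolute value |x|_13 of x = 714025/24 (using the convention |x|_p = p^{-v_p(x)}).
|714025/24|_13 = 1/28561

Step 1 — compute v_13(x) by factoring powers of 13 out of the numerator and denominator: v_13(714025/24) = 4. Step 2 — apply |x|_p = p^{-v_p(x)} = 13^{-4} = 1/28561.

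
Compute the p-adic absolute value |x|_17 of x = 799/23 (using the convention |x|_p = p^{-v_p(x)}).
|799/23|_17 = 1/17

Step 1 — compute v_17(x) by factoring powers of 17 out of the numerator and denominator: v_17(799/23) = 1. Step 2 — apply |x|_p = p^{-v_p(x)} = 17^{-1} = 1/17.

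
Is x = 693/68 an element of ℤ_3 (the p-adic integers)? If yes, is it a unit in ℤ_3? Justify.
x ∈ ℤ_3 but not a unit; v_3(x) = 2 > 0

ℤ_3 = {x ∈ ℚ_3 : v_3(x) ≥ 0} and ℤ_3^× = {x ∈ ℤ_3 : v_3(x) = 0}. Here v_3(693/68) = v_3(num) − v_3(den) = 2; compare against these criteria.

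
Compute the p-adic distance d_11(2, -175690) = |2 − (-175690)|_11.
d_11(2, -175690) = 1/14641

Step 1 — x − y = 2 − (-175690) = 175692. Step 2 — v_11(175692) = 4 (factor: 175692 = (11^4 · 12); the sign does not affect v_p). Step 3 — |x − y|_11 = 11^{-4} = 1/14641.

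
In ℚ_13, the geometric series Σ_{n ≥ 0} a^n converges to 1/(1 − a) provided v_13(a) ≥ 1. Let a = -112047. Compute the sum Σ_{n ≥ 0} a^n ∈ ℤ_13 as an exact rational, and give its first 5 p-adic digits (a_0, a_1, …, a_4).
Σ a^n = 1/(1 − a) = 1/112048;  first 5 digits = (1, 0, 0, 1, 9)

v_13(a) = 3 ≥ 1, so the series converges in ℤ_13 to 1/(1 − a) = 1/(1 − (-112047)) = 1/112048. Expand this rational in ℤ_13: compute digits iteratively via d_i = x_i mod 13, x_{i+1} = (x_i − d_i)/13. The first 5 digits are (1, 0, 0, 1, 9).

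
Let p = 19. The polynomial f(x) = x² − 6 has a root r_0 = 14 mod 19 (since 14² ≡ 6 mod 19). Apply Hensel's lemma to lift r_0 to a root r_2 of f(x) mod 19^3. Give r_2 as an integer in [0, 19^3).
r_2 = 2199 (mod 6859)

Hensel's recurrence: r_{i+1} = r_i − f(r_i)·(f′(r_i))^{-1} mod 19^{i+2}, with f′(x) = 2x. Iterate:
  r_0 = 14 (mod 19)
  r_1 = 33 (mod 361)
  r_2 = 2199 (mod 6859)
Final: r_2 = 2199, and one checks f(r_2) ≡ 0 mod 19^3.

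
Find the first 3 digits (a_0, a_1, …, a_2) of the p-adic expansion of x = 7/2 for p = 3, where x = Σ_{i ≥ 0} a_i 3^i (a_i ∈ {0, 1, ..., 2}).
(a_0, …, a_2) = (2, 2, 1)

v_3(7/2) = 0 (numerator and denominator both coprime to 3), so x ∈ ℤ_3^×. Compute digits iteratively via a_i = x_i mod 3, x_{i+1} = (x_i − a_i)/3, with x_0 = x:
  x_0 = 7/2;  a_0 = 2;  x_1 = (x_0 − 2)/3 = 1/2
  x_1 = 1/2;  a_1 = 2;  x_2 = (x_1 − 2)/3 = -1/2
  x_2 = -1/2;  a_2 = 1;  x_3 = (x_2 − 1)/3 = -1/2
Digits: (2, 2, 1).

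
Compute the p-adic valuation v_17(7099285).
v_17(7099285) = 5

v_17(n) is the largest exponent k such that 17^k divides n. Factor out: 7099285 = 17^5 · 5. (Sign doesn't affect v_p.) So v_17(7099285) = 5.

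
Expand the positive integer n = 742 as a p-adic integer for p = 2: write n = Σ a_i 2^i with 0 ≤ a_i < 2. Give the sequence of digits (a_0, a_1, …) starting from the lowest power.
(a_0, a_1, …) = (0, 1, 1, 0, 0, 1, 1, 1, 0, 1)

Repeated division by 2 gives the digits low-to-high: 742 = 1·2^1 + 1·2^2 + 1·2^5 + 1·2^6 + 1·2^7 + 1·2^9. Digit sequence: (0, 1, 1, 0, 0, 1, 1, 1, 0, 1).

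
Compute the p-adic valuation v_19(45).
v_19(45) = 0

v_19(n) is the largest exponent k such that 19^k divides n. Factor out: 45 = 19^0 · 45. (Sign doesn't affect v_p.) So v_19(45) = 0.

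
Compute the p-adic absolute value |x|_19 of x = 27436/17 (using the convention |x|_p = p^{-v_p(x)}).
|27436/17|_19 = 1/6859

Step 1 — compute v_19(x) by factoring powers of 19 out of the numerator and denominator: v_19(27436/17) = 3. Step 2 — apply |x|_p = p^{-v_p(x)} = 19^{-3} = 1/6859.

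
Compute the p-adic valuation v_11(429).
v_11(429) = 1

v_11(n) is the largest exponent k such that 11^k divides n. Factor out: 429 = 11^1 · 39. (Sign doesn't affect v_p.) So v_11(429) = 1.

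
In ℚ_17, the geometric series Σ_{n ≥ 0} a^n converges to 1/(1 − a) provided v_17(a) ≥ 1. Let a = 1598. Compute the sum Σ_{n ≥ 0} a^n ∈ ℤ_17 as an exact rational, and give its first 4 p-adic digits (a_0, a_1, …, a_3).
Σ a^n = 1/(1 − a) = -1/1597;  first 4 digits = (1, 9, 1, 8)

v_17(a) = 1 ≥ 1, so the series converges in ℤ_17 to 1/(1 − a) = 1/(1 − 1598) = -1/1597. Expand this rational in ℤ_17: compute digits iteratively via d_i = x_i mod 17, x_{i+1} = (x_i − d_i)/17. The first 4 digits are (1, 9, 1, 8).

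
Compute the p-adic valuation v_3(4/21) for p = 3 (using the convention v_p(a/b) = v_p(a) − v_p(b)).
v_3(4/21) = -1

Factor powers of 3 from the numerator and denominator of the reduced fraction: 4 = 3^0 · 4 and 21 = 3^1 · 7. Apply v_p(a/b) = v_p(a) − v_p(b): v_3(4/21) = 0 − 1 = -1.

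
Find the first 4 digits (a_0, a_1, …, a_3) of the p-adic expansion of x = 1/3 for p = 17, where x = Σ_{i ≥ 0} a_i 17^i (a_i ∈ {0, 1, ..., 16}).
(a_0, …, a_3) = (6, 11, 5, 11)

v_17(1/3) = 0 (numerator and denominator both coprime to 17), so x ∈ ℤ_17^×. Compute digits iteratively via a_i = x_i mod 17, x_{i+1} = (x_i − a_i)/17, with x_0 = x:
  x_0 = 1/3;  a_0 = 6;  x_1 = (x_0 − 6)/17 = -1/3
  x_1 = -1/3;  a_1 = 11;  x_2 = (x_1 − 11)/17 = -2/3
  x_2 = -2/3;  a_2 = 5;  x_3 = (x_2 − 5)/17 = -1/3
  x_3 = -1/3;  a_3 = 11;  x_4 = (x_3 − 11)/17 = -2/3
Digits: (6, 11, 5, 11).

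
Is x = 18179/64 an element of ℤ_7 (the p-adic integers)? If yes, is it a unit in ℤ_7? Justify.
x ∈ ℤ_7 but not a unit; v_7(x) = 3 > 0

ℤ_7 = {x ∈ ℚ_7 : v_7(x) ≥ 0} and ℤ_7^× = {x ∈ ℤ_7 : v_7(x) = 0}. Here v_7(18179/64) = v_7(num) − v_7(den) = 3; compare against these criteria.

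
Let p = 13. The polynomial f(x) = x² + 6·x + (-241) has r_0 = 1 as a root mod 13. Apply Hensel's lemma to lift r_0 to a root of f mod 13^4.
r_3 = 20606 (mod 28561)

Hensel: r_{i+1} = r_i − f(r_i)·(f′(r_i))^{-1} mod 13^{i+2}, f′(x) = 2x + 6. Iterate:
  r_0 = 1 (mod 13)
  r_1 = 157 (mod 169)
  r_2 = 833 (mod 2197)
  r_3 = 20606 (mod 28561)
Final: r = 20606 satisfies f(r) ≡ 0 mod 13^4.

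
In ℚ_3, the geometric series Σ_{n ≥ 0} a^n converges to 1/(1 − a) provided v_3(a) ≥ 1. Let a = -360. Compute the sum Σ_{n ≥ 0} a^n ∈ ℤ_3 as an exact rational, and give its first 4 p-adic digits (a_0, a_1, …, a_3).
Σ a^n = 1/(1 − a) = 1/361;  first 4 digits = (1, 0, 2, 1)

v_3(a) = 2 ≥ 1, so the series converges in ℤ_3 to 1/(1 − a) = 1/(1 − (-360)) = 1/361. Expand this rational in ℤ_3: compute digits iteratively via d_i = x_i mod 3, x_{i+1} = (x_i − d_i)/3. The first 4 digits are (1, 0, 2, 1).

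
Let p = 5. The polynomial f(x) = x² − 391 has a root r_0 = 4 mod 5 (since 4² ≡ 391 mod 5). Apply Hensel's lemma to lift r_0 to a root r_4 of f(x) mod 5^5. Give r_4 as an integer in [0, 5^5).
r_4 = 2004 (mod 3125)

Hensel's recurrence: r_{i+1} = r_i − f(r_i)·(f′(r_i))^{-1} mod 5^{i+2}, with f′(x) = 2x. Iterate:
  r_0 = 4 (mod 5)
  r_1 = 4 (mod 25)
  r_2 = 4 (mod 125)
  r_3 = 129 (mod 625)
  r_4 = 2004 (mod 3125)
Final: r_4 = 2004, and one checks f(r_4) ≡ 0 mod 5^5.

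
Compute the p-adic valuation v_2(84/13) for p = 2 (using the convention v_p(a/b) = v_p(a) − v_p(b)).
v_2(84/13) = 2

Factor powers of 2 from the numerator and denominator of the reduced fraction: 84 = 2^2 · 21 and 13 = 2^0 · 13. Apply v_p(a/b) = v_p(a) − v_p(b): v_2(84/13) = 2 − 0 = 2.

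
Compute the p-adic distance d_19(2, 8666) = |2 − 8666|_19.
d_19(2, 8666) = 1/361

Step 1 — x − y = 2 − 8666 = -8664. Step 2 — v_19(-8664) = 2 (factor: -8664 = −(19^2 · 24); the sign does not affect v_p). Step 3 — |x − y|_19 = 19^{-2} = 1/361.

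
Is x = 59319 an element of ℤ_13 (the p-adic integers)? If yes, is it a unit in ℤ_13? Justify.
x ∈ ℤ_13 but not a unit; v_13(x) = 3 > 0

ℤ_13 = {x ∈ ℚ_13 : v_13(x) ≥ 0} and ℤ_13^× = {x ∈ ℤ_13 : v_13(x) = 0}. Here v_13(59319) = v_13(num) − v_13(den) = 3; compare against these criteria.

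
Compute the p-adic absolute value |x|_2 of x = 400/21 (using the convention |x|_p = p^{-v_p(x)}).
|400/21|_2 = 1/16

Step 1 — compute v_2(x) by factoring powers of 2 out of the numerator and denominator: v_2(400/21) = 4. Step 2 — apply |x|_p = p^{-v_p(x)} = 2^{-4} = 1/16.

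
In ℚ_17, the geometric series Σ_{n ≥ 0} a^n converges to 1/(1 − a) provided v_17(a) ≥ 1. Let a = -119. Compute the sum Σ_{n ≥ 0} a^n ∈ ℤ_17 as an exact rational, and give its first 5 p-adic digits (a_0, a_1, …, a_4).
Σ a^n = 1/(1 − a) = 1/120;  first 5 digits = (1, 10, 14, 16, 0)

v_17(a) = 1 ≥ 1, so the series converges in ℤ_17 to 1/(1 − a) = 1/(1 − (-119)) = 1/120. Expand this rational in ℤ_17: compute digits iteratively via d_i = x_i mod 17, x_{i+1} = (x_i − d_i)/17. The first 5 digits are (1, 10, 14, 16, 0).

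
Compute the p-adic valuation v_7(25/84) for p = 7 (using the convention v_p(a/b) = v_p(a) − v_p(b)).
v_7(25/84) = -1

Factor powers of 7 from the numerator and denominator of the reduced fraction: 25 = 7^0 · 25 and 84 = 7^1 · 12. Apply v_p(a/b) = v_p(a) − v_p(b): v_7(25/84) = 0 − 1 = -1.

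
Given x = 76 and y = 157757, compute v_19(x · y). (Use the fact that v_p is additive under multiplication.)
v_19(11989532) = 4

v_p(x) = 1 (factor: 76 = 19^1 · 4); v_p(y) = 3 (factor: 157757 = 19^3 · 23). Additivity: v_p(xy) = v_p(x) + v_p(y) = 1 + 3 = 4. (Direct check: xy = 11989532 = 19^4 · (92).)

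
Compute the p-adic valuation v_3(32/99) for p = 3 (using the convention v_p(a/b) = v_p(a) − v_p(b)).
v_3(32/99) = -2

Factor powers of 3 from the numerator and denominator of the reduced fraction: 32 = 3^0 · 32 and 99 = 3^2 · 11. Apply v_p(a/b) = v_p(a) − v_p(b): v_3(32/99) = 0 − 2 = -2.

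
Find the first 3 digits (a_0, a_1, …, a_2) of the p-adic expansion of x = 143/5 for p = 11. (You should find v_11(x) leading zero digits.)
(a_0, …, a_2) = (0, 7, 4)

v_11(143/5) = 1, so a_0 = ... = a_0 = 0. Factor out: x = 11^1 · u with u = 13/5 a unit in ℤ_11. Expand u iteratively via a_{v+i} = u_i mod 11, u_{i+1} = (u_i − a_{v+i})/11:
  u_0 = 13/5;  a_1 = 7;  u_1 = (u_0 − 7)/11 = -2/5
  u_1 = -2/5;  a_2 = 4;  u_2 = (u_1 − 4)/11 = -2/5
Digits: (0, 7, 4).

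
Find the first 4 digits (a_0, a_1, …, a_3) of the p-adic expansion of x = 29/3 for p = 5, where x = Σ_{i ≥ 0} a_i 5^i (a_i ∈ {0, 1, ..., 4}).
(a_0, …, a_3) = (3, 3, 3, 1)

v_5(29/3) = 0 (numerator and denominator both coprime to 5), so x ∈ ℤ_5^×. Compute digits iteratively via a_i = x_i mod 5, x_{i+1} = (x_i − a_i)/5, with x_0 = x:
  x_0 = 29/3;  a_0 = 3;  x_1 = (x_0 − 3)/5 = 4/3
  x_1 = 4/3;  a_1 = 3;  x_2 = (x_1 − 3)/5 = -1/3
  x_2 = -1/3;  a_2 = 3;  x_3 = (x_2 − 3)/5 = -2/3
  x_3 = -2/3;  a_3 = 1;  x_4 = (x_3 − 1)/5 = -1/3
Digits: (3, 3, 3, 1).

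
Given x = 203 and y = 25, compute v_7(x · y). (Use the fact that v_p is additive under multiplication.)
v_7(5075) = 1

v_p(x) = 1 (factor: 203 = 7^1 · 29); v_p(y) = 0 (factor: 25 = 7^0 · 25). Additivity: v_p(xy) = v_p(x) + v_p(y) = 1 + 0 = 1. (Direct check: xy = 5075 = 7^1 · (725).)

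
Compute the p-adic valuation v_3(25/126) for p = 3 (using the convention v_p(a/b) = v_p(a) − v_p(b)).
v_3(25/126) = -2

Factor powers of 3 from the numerator and denominator of the reduced fraction: 25 = 3^0 · 25 and 126 = 3^2 · 14. Apply v_p(a/b) = v_p(a) − v_p(b): v_3(25/126) = 0 − 2 = -2.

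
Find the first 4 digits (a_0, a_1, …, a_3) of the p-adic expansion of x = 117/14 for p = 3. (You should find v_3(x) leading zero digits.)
(a_0, …, a_3) = (0, 0, 2, 2)

v_3(117/14) = 2, so a_0 = ... = a_1 = 0. Factor out: x = 3^2 · u with u = 13/14 a unit in ℤ_3. Expand u iteratively via a_{v+i} = u_i mod 3, u_{i+1} = (u_i − a_{v+i})/3:
  u_0 = 13/14;  a_2 = 2;  u_1 = (u_0 − 2)/3 = -5/14
  u_1 = -5/14;  a_3 = 2;  u_2 = (u_1 − 2)/3 = -11/14
Digits: (0, 0, 2, 2).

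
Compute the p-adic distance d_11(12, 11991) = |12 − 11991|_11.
d_11(12, 11991) = 1/1331

Step 1 — x − y = 12 − 11991 = -11979. Step 2 — v_11(-11979) = 3 (factor: -11979 = −(11^3 · 9); the sign does not affect v_p). Step 3 — |x − y|_11 = 11^{-3} = 1/1331.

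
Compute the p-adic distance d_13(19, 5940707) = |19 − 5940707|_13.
d_13(19, 5940707) = 1/371293

Step 1 — x − y = 19 − 5940707 = -5940688. Step 2 — v_13(-5940688) = 5 (factor: -5940688 = −(13^5 · 16); the sign does not affect v_p). Step 3 — |x − y|_13 = 13^{-5} = 1/371293.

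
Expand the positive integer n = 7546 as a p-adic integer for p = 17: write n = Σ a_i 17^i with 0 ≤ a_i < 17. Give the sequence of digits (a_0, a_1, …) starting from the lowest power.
(a_0, a_1, …) = (15, 1, 9, 1)

Repeated division by 17 gives the digits low-to-high: 7546 = 15 + 1·17^1 + 9·17^2 + 1·17^3. Digit sequence: (15, 1, 9, 1).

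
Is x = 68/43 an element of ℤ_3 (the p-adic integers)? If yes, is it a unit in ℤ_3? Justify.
x ∈ ℤ_3^× (unit); v_3(x) = 0

ℤ_3 = {x ∈ ℚ_3 : v_3(x) ≥ 0} and ℤ_3^× = {x ∈ ℤ_3 : v_3(x) = 0}. Here v_3(68/43) = v_3(num) − v_3(den) = 0; compare against these criteria.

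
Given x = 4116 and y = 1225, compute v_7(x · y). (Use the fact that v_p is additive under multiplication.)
v_7(5042100) = 5

v_p(x) = 3 (factor: 4116 = 7^3 · 12); v_p(y) = 2 (factor: 1225 = 7^2 · 25). Additivity: v_p(xy) = v_p(x) + v_p(y) = 3 + 2 = 5. (Direct check: xy = 5042100 = 7^5 · (300).)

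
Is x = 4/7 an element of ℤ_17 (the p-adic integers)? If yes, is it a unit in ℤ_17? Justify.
x ∈ ℤ_17^× (unit); v_17(x) = 0

ℤ_17 = {x ∈ ℚ_17 : v_17(x) ≥ 0} and ℤ_17^× = {x ∈ ℤ_17 : v_17(x) = 0}. Here v_17(4/7) = v_17(num) − v_17(den) = 0; compare against these criteria.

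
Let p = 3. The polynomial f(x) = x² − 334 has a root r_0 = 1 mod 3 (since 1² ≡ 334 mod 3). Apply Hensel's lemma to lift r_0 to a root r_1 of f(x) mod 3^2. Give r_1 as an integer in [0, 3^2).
r_1 = 1 (mod 9)

Hensel's recurrence: r_{i+1} = r_i − f(r_i)·(f′(r_i))^{-1} mod 3^{i+2}, with f′(x) = 2x. Iterate:
  r_0 = 1 (mod 3)
  r_1 = 1 (mod 9)
Final: r_1 = 1, and one checks f(r_1) ≡ 0 mod 3^2.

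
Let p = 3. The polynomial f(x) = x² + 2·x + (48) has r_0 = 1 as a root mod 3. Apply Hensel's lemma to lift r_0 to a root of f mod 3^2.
r_1 = 4 (mod 9)

Hensel: r_{i+1} = r_i − f(r_i)·(f′(r_i))^{-1} mod 3^{i+2}, f′(x) = 2x + 2. Iterate:
  r_0 = 1 (mod 3)
  r_1 = 4 (mod 9)
Final: r = 4 satisfies f(r) ≡ 0 mod 3^2.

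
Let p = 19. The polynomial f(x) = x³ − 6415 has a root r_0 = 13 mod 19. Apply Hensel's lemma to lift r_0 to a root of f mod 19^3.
r_2 = 3281 (mod 6859)

Hensel: r_{i+1} = r_i − f(r_i)/f′(r_i) mod 19^{i+2}, where f′(x) = 3x². Iterate:
  r_0 = 13 (mod 19)
  r_1 = 32 (mod 361)
  r_2 = 3281 (mod 6859)
Final: r = 3281 with f(r) ≡ 0 mod 19^3.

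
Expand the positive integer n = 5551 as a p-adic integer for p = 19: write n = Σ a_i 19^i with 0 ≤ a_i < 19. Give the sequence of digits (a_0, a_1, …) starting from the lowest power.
(a_0, a_1, …) = (3, 7, 15)

Repeated division by 19 gives the digits low-to-high: 5551 = 3 + 7·19^1 + 15·19^2. Digit sequence: (3, 7, 15).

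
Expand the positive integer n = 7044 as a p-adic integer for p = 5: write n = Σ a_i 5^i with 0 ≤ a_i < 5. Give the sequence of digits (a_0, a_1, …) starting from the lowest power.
(a_0, a_1, …) = (4, 3, 1, 1, 1, 2)

Repeated division by 5 gives the digits low-to-high: 7044 = 4 + 3·5^1 + 1·5^2 + 1·5^3 + 1·5^4 + 2·5^5. Digit sequence: (4, 3, 1, 1, 1, 2).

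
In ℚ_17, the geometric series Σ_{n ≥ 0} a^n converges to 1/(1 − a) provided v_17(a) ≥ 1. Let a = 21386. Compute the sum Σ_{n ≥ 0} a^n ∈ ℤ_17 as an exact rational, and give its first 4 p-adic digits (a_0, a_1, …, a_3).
Σ a^n = 1/(1 − a) = -1/21385;  first 4 digits = (1, 0, 6, 4)

v_17(a) = 2 ≥ 1, so the series converges in ℤ_17 to 1/(1 − a) = 1/(1 − 21386) = -1/21385. Expand this rational in ℤ_17: compute digits iteratively via d_i = x_i mod 17, x_{i+1} = (x_i − d_i)/17. The first 4 digits are (1, 0, 6, 4).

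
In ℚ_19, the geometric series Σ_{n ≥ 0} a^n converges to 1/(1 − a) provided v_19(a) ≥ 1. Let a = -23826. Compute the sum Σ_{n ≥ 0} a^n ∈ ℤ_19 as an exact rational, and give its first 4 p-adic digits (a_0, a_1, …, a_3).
Σ a^n = 1/(1 − a) = 1/23827;  first 4 digits = (1, 0, 10, 15)

v_19(a) = 2 ≥ 1, so the series converges in ℤ_19 to 1/(1 − a) = 1/(1 − (-23826)) = 1/23827. Expand this rational in ℤ_19: compute digits iteratively via d_i = x_i mod 19, x_{i+1} = (x_i − d_i)/19. The first 4 digits are (1, 0, 10, 15).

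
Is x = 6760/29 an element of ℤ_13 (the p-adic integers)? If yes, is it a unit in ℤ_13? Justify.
x ∈ ℤ_13 but not a unit; v_13(x) = 2 > 0

ℤ_13 = {x ∈ ℚ_13 : v_13(x) ≥ 0} and ℤ_13^× = {x ∈ ℤ_13 : v_13(x) = 0}. Here v_13(6760/29) = v_13(num) − v_13(den) = 2; compare against these criteria.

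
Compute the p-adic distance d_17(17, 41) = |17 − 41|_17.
d_17(17, 41) = 1

Step 1 — x − y = 17 − 41 = -24. Step 2 — v_17(-24) = 0 (factor: -24 = −(17^0 · 24); the sign does not affect v_p). Step 3 — |x − y|_17 = 17^{0} = 1.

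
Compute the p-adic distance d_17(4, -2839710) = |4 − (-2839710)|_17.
d_17(4, -2839710) = 1/1419857

Step 1 — x − y = 4 − (-2839710) = 2839714. Step 2 — v_17(2839714) = 5 (factor: 2839714 = (17^5 · 2); the sign does not affect v_p). Step 3 — |x − y|_17 = 17^{-5} = 1/1419857.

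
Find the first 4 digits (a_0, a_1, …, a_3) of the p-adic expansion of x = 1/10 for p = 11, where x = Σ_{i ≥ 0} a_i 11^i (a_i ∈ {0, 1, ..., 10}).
(a_0, …, a_3) = (10, 9, 9, 9)

v_11(1/10) = 0 (numerator and denominator both coprime to 11), so x ∈ ℤ_11^×. Compute digits iteratively via a_i = x_i mod 11, x_{i+1} = (x_i − a_i)/11, with x_0 = x:
  x_0 = 1/10;  a_0 = 10;  x_1 = (x_0 − 10)/11 = -9/10
  x_1 = -9/10;  a_1 = 9;  x_2 = (x_1 − 9)/11 = -9/10
  x_2 = -9/10;  a_2 = 9;  x_3 = (x_2 − 9)/11 = -9/10
  x_3 = -9/10;  a_3 = 9;  x_4 = (x_3 − 9)/11 = -9/10
Digits: (10, 9, 9, 9).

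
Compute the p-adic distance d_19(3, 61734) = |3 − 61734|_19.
d_19(3, 61734) = 1/6859

Step 1 — x − y = 3 − 61734 = -61731. Step 2 — v_19(-61731) = 3 (factor: -61731 = −(19^3 · 9); the sign does not affect v_p). Step 3 — |x − y|_19 = 19^{-3} = 1/6859.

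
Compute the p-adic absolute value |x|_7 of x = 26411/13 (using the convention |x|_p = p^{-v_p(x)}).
|26411/13|_7 = 1/2401

Step 1 — compute v_7(x) by factoring powers of 7 out of the numerator and denominator: v_7(26411/13) = 4. Step 2 — apply |x|_p = p^{-v_p(x)} = 7^{-4} = 1/2401.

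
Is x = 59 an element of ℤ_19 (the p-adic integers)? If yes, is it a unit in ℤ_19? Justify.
x ∈ ℤ_19^× (unit); v_19(x) = 0

ℤ_19 = {x ∈ ℚ_19 : v_19(x) ≥ 0} and ℤ_19^× = {x ∈ ℤ_19 : v_19(x) = 0}. Here v_19(59) = v_19(num) − v_19(den) = 0; compare against these criteria.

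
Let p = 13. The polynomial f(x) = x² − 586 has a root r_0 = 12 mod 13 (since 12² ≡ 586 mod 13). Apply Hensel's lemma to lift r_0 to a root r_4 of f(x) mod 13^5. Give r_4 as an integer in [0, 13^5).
r_4 = 323426 (mod 371293)

Hensel's recurrence: r_{i+1} = r_i − f(r_i)·(f′(r_i))^{-1} mod 13^{i+2}, with f′(x) = 2x. Iterate:
  r_0 = 12 (mod 13)
  r_1 = 129 (mod 169)
  r_2 = 467 (mod 2197)
  r_3 = 9255 (mod 28561)
  r_4 = 323426 (mod 371293)
Final: r_4 = 323426, and one checks f(r_4) ≡ 0 mod 13^5.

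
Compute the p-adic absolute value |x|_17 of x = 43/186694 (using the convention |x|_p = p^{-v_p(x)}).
|43/186694|_17 = 4913

Step 1 — compute v_17(x) by factoring powers of 17 out of the numerator and denominator: v_17(43/186694) = -3. Step 2 — apply |x|_p = p^{-v_p(x)} = 17^{3} = 4913.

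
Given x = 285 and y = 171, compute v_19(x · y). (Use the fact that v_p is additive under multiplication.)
v_19(48735) = 2

v_p(x) = 1 (factor: 285 = 19^1 · 15); v_p(y) = 1 (factor: 171 = 19^1 · 9). Additivity: v_p(xy) = v_p(x) + v_p(y) = 1 + 1 = 2. (Direct check: xy = 48735 = 19^2 · (135).)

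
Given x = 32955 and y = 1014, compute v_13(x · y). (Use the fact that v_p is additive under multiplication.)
v_13(33416370) = 5

v_p(x) = 3 (factor: 32955 = 13^3 · 15); v_p(y) = 2 (factor: 1014 = 13^2 · 6). Additivity: v_p(xy) = v_p(x) + v_p(y) = 3 + 2 = 5. (Direct check: xy = 33416370 = 13^5 · (90).)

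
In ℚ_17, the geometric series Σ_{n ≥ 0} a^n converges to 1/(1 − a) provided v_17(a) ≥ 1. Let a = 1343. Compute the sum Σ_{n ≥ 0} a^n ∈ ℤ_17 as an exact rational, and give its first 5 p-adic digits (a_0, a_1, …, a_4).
Σ a^n = 1/(1 − a) = -1/1342;  first 5 digits = (1, 11, 6, 15, 8)

v_17(a) = 1 ≥ 1, so the series converges in ℤ_17 to 1/(1 − a) = 1/(1 − 1343) = -1/1342. Expand this rational in ℤ_17: compute digits iteratively via d_i = x_i mod 17, x_{i+1} = (x_i − d_i)/17. The first 5 digits are (1, 11, 6, 15, 8).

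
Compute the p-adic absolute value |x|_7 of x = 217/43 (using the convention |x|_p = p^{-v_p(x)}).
|217/43|_7 = 1/7

Step 1 — compute v_7(x) by factoring powers of 7 out of the numerator and denominator: v_7(217/43) = 1. Step 2 — apply |x|_p = p^{-v_p(x)} = 7^{-1} = 1/7.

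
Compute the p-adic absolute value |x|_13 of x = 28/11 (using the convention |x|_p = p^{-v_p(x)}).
|28/11|_13 = 1

Step 1 — compute v_13(x) by factoring powers of 13 out of the numerator and denominator: v_13(28/11) = 0. Step 2 — apply |x|_p = p^{-v_p(x)} = 13^{0} = 1.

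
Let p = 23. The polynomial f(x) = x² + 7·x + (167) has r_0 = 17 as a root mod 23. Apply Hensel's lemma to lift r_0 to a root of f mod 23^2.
r_1 = 132 (mod 529)

Hensel: r_{i+1} = r_i − f(r_i)·(f′(r_i))^{-1} mod 23^{i+2}, f′(x) = 2x + 7. Iterate:
  r_0 = 17 (mod 23)
  r_1 = 132 (mod 529)
Final: r = 132 satisfies f(r) ≡ 0 mod 23^2.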